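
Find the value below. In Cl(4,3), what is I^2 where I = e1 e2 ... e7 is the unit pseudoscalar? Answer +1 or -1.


The pseudoscalar I = e1...e_n (product of all n generators) of Cl(p,q) satisfies I^2 = (-1)^(q + n(n-1)/2).
p = 4, q = 3, n = p + q = 7
n(n-1)/2 = 7 * 6 / 2 = 21
Exponent = q + n(n-1)/2 = 3 + 21 = 24
I^2 = (-1)^24 = +1


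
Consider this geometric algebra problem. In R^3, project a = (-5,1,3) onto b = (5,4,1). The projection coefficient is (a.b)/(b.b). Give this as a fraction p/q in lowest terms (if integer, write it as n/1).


Projection coefficient = (a . b) / (b . b)
a . b = (-5)*5 + 1*4 + 3*1
= -25 + 4 + 3 = -18
b . b = 5^2 + 4^2 + 1^2
= 25 + 16 + 1 = 42
Coefficient = -18/42
In lowest terms: -3/7


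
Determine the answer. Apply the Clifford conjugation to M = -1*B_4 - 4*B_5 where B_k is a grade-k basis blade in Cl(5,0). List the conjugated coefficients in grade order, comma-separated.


Clifford conjugate sign for grade k: (-1)^(k(k+1)/2)
Grade 4: (-1)^(4*5/2) = (-1)^10 = 1, coeff -1 -> -1
Grade 5: (-1)^(5*6/2) = (-1)^15 = -1, coeff -4 -> 4
Conjugated coefficients: -1, 4


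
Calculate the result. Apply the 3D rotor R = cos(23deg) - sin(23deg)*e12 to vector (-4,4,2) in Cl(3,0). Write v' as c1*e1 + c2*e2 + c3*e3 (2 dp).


Rotor R = cos(23deg) - sin(23deg)*e12
Rotation angle theta = 2 * 23 = 46 degrees in the e12 plane (e1 -> e2).
The component perpendicular to the plane (e3) is invariant: v'_3 = v3 = 2.00
cos(46deg) = 0.6947, sin(46deg) = 0.7193
v'_1 = v1*cos(theta) - v2*sin(theta) = -4*0.6947 - 4*0.7193 = -5.66
v'_2 = v1*sin(theta) + v2*cos(theta) = -4*0.7193 + 4*0.6947 = -0.10
v' = -5.66*e1 - 0.10*e2 + 2.00*e3


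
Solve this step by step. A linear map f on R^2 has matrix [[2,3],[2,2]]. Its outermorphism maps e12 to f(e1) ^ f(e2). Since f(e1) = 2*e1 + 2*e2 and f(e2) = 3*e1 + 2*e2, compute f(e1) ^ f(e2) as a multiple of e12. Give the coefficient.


The outermorphism of a linear map f sends e1^e2 to f(e1)^f(e2).
f(e1) = 2*e1 + 2*e2
f(e2) = 3*e1 + 2*e2
f(e1) ^ f(e2) = (2*e1 + 2*e2) ^ (3*e1 + 2*e2)
= 2*2*e12 + 2*3*e21
= (4 - 6)*e12
= -2*e12
Coefficient = -2


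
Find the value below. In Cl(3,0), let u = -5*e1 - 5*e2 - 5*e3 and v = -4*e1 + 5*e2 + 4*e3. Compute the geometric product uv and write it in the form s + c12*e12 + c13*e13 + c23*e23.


In Cl(3,0): e_i^2 = 1, e_ie_j = -e_je_i for i != j.
Scalar part = u . v = (-5)*(-4) + (-5)*5 + (-5)*4
= 20 + (-25) + (-20) = -25
e12 coeff = (-5)*5 - (-5)*(-4) = -25 - 20 = -45
e13 coeff = (-5)*4 - (-5)*(-4) = -20 - 20 = -40
e23 coeff = (-5)*4 - (-5)*5 = -20 - (-25) = 5
uv = -25 - 45*e12 - 40*e13 + 5*e23


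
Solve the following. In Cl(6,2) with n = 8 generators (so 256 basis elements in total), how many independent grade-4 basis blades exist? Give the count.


Number of grade-k basis blades in Cl(p,q) with n = p + q is C(n, k).
n = 6 + 2 = 8
C(8, 4) = 8! / (4! * 4!)
= 40320 / (24 * 24)
= 70


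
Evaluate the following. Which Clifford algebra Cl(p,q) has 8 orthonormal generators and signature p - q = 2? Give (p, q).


We need p + q = 8 and p - q = 2.
Adding: 2p = 8 + 2 = 10, so p = 5.
Then q = 8 - 5 = 3.
(p, q) = (5, 3)


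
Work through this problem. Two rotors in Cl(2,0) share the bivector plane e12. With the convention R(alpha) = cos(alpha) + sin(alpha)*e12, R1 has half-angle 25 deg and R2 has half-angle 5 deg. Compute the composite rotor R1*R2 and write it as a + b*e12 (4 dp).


Same-plane rotors commute and their half-angles add:
R1*R2 = cos(a1 + a2) + sin(a1 + a2)*e12.
a1 + a2 = 25 + 5 = 30 deg
cos(30 deg) = 0.8660
sin(30 deg) = 0.5000
R1*R2 = 0.8660 + 0.5000*e12


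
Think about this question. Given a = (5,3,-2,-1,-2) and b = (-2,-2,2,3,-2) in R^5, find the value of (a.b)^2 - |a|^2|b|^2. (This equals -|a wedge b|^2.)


a . b = 5*(-2) + 3*(-2) + (-2)*2 + (-1)*3 + (-2)*(-2)
= -10 + (-6) + (-4) + (-3) + 4 = -19
|a|^2 = 5^2 + 3^2 + (-2)^2 + (-1)^2 + (-2)^2 = 43
|b|^2 = (-2)^2 + (-2)^2 + 2^2 + 3^2 + (-2)^2 = 25
(a.b)^2 = (-19)^2 = 361
|a|^2 * |b|^2 = 43 * 25 = 1075
Result = 361 - 1075 = -714


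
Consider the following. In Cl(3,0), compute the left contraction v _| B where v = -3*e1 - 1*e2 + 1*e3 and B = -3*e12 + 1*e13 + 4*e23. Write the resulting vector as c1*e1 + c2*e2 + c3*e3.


Left contraction v _| B = <vB>_1 (grade-1 part of the geometric product vB).
Using e1_|e12 = e2, e2_|e12 = -e1, e1_|e13 = e3, e3_|e13 = -e1, e2_|e23 = e3, e3_|e23 = -e2:
e1 coeff: -v2*b12 - v3*b13 = -(-1)*(-3) - (1)*(1) = -4
e2 coeff: v1*b12 - v3*b23 = (-3)*(-3) - (1)*(4) = 5
e3 coeff: v1*b13 + v2*b23 = (-3)*(1) + (-1)*(4) = -7
v _| B = -4*e1 + 5*e2 - 7*e3


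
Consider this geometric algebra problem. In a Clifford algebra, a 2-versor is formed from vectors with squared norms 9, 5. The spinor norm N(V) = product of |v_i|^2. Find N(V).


Spinor norm N(V) = |v1|^2 * |v2|^2 * ... * |v2|^2
= 9 * 5
Running product: 9, 45
N(V) = 45


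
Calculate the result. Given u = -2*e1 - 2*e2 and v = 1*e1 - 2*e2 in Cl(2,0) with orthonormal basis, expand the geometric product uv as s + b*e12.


Expand: (-2*e1 - 2*e2)(1*e1 - 2*e2)
= (-2)*1*e1e1 + (-2)*(-2)*e1e2 + (-2)*1*e2e1 + (-2)*(-2)*e2e2
Using e1^2 = e2^2 = 1, e2e1 = -e1e2:
Scalar part s = (-2)*1 + (-2)*(-2) = -2 + 4 = 2
Bivector part b = (-2)*(-2) - (-2)*1 = 4 - (-2) = 6
uv = 2 + 6*e12


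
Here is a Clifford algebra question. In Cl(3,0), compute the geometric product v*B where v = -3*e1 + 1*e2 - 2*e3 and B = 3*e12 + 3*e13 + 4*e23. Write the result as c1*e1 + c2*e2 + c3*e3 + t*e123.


vB has grade-1 (vector) and grade-3 (trivector) parts: vB = (v _| B) + (v ^ B).
Vector part <vB>_1:
  e1: -v2*b12 - v3*b13 = -(1)*(3) - (-2)*(3) = 3
  e2: v1*b12 - v3*b23 = (-3)*(3) - (-2)*(4) = -1
  e3: v1*b13 + v2*b23 = (-3)*(3) + (1)*(4) = -5
Trivector part <vB>_3:
  e123: v1*b23 - v2*b13 + v3*b12 = (-3)*(4) - (1)*(3) + (-2)*(3) = -21
vB = 3*e1 - 1*e2 - 5*e3 - 21*e123


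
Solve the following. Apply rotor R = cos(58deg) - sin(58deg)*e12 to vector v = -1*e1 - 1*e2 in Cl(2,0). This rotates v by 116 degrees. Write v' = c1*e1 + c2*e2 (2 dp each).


Rotor R = cos(58deg) - sin(58deg)*e12
Rotation angle theta = 2 * 58 = 116 degrees
v' = R*v*~R rotates v by theta.
cos(116deg) = -0.4384, sin(116deg) = 0.8988
v'_1 = -1*cos(116deg) - (-1)*sin(116deg)
= -1*(-0.4384) - (-1)*0.8988
= 1.34
v'_2 = -1*sin(116deg) + (-1)*cos(116deg)
= -1*0.8988 + (-1)*(-0.4384)
= -0.46
v' = 1.34*e1 - 0.46*e2


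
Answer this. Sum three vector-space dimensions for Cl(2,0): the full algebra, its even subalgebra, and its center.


n = 2 + 0 = 2
Total dim = 2^2 = 4
Even subalgebra dim = 2^1 = 2
n is even, so center dim = 1
Sum = 4 + 2 + 1 = 7


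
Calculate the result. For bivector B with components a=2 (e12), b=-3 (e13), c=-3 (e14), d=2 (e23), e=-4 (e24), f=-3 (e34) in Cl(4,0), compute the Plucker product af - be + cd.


Plucker relation: af - be + cd
a*f = 2*(-3) = -6
b*e = (-3)*(-4) = 12
c*d = (-3)*2 = -6
af - be + cd = -6 - 12 + (-6)
= -24


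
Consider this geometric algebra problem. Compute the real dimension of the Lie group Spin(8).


Spin(n) double-covers SO(n); both have Lie algebra so(n) of dimension n(n-1)/2.
n = 8
n(n-1) = 8 * 7 = 56
dim Spin(8) = 56/2 = 28


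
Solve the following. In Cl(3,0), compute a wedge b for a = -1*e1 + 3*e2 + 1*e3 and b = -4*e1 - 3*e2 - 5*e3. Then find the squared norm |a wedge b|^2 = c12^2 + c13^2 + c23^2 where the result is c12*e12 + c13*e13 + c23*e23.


a wedge b = (a1*b2 - a2*b1)*e12 + (a1*b3 - a3*b1)*e13 + (a2*b3 - a3*b2)*e23
e12 coeff: (-1)*(-3) - 3*(-4) = 3 - (-12) = 15
e13 coeff: (-1)*(-5) - 1*(-4) = 5 - (-4) = 9
e23 coeff: 3*(-5) - 1*(-3) = -15 - (-3) = -12
|a wedge b|^2 = 15^2 + 9^2 + (-12)^2
= 225 + 81 + 144
= 450


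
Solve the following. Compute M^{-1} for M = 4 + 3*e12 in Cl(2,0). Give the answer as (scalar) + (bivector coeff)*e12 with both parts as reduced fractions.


M = 4 + 3*e12, where e12^2 = -1.
Since M commutes with its reverse ~M = a - b*e12, M * ~M = a^2 - b^2*e12^2 = a^2 + b^2.
So M^{-1} = ~M / (a^2 + b^2) = (a - b*e12)/(a^2 + b^2).
a^2 + b^2 = 16 + 9 = 25
Scalar part = 4/25 = 4/25
Bivector coeff = -3/25 = -3/25
M^{-1} = 4/25 - 3/25*e12


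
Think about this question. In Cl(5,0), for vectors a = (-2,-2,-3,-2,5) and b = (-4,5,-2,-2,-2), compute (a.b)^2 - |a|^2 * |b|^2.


a . b = (-2)*(-4) + (-2)*5 + (-3)*(-2) + (-2)*(-2) + 5*(-2)
= 8 + (-10) + 6 + 4 + (-10) = -2
|a|^2 = (-2)^2 + (-2)^2 + (-3)^2 + (-2)^2 + 5^2 = 46
|b|^2 = (-4)^2 + 5^2 + (-2)^2 + (-2)^2 + (-2)^2 = 53
(a.b)^2 = (-2)^2 = 4
|a|^2 * |b|^2 = 46 * 53 = 2438
Result = 4 - 2438 = -2434


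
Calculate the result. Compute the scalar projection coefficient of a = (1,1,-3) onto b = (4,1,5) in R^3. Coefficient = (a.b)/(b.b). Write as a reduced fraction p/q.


Projection coefficient = (a . b) / (b . b)
a . b = 1*4 + 1*1 + (-3)*5
= 4 + 1 + (-15) = -10
b . b = 4^2 + 1^2 + 5^2
= 16 + 1 + 25 = 42
Coefficient = -10/42
In lowest terms: -5/21


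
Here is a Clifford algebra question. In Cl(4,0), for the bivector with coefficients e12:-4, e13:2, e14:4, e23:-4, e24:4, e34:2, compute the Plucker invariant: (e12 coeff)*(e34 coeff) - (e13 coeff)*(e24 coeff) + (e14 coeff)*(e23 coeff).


Plucker relation: af - be + cd
a*f = (-4)*2 = -8
b*e = 2*4 = 8
c*d = 4*(-4) = -16
af - be + cd = -8 - 8 + (-16)
= -32


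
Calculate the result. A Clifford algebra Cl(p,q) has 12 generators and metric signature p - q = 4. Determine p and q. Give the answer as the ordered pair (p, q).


We need p + q = 12 and p - q = 4.
Adding: 2p = 12 + 4 = 16, so p = 8.
Then q = 12 - 8 = 4.
(p, q) = (8, 4)


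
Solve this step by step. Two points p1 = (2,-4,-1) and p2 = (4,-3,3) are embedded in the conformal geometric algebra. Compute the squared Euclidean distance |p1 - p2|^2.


p1 - p2 = (-2, -1, -4)
|p1 - p2|^2 = (-2)^2 + (-1)^2 + (-4)^2
= 4 + 1 + 16
= 21


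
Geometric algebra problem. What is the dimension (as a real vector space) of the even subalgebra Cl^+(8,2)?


Even subalgebra dimension = 2^(n-1)
n = 8 + 2 = 10
2^(10 - 1) = 2^9 = 512
Verification: sum of C(10,k) for even k = 1 + 45 + 210 + 210 + 45 + 1 = 512
Result = 512


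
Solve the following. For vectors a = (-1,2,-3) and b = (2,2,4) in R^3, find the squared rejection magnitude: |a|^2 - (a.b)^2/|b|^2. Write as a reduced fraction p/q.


|a|^2 = (-1)^2 + 2^2 + (-3)^2 = 14
|b|^2 = 2^2 + 2^2 + 4^2 = 24
a . b = (-1)*2 + 2*2 + (-3)*4 = -10
(a.b)^2 = (-10)^2 = 100
|rej|^2 = 14 - 100/24
= (336 - 100)/24
= 236/24
In lowest terms: 59/6


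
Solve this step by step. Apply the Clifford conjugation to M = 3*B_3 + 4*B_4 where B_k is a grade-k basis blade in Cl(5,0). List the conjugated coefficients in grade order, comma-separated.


Clifford conjugate sign for grade k: (-1)^(k(k+1)/2)
Grade 3: (-1)^(3*4/2) = (-1)^6 = 1, coeff 3 -> 3
Grade 4: (-1)^(4*5/2) = (-1)^10 = 1, coeff 4 -> 4
Conjugated coefficients: 3, 4


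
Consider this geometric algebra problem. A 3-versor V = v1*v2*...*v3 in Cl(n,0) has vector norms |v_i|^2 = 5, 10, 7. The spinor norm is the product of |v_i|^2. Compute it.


Spinor norm N(V) = |v1|^2 * |v2|^2 * ... * |v3|^2
= 5 * 10 * 7
Running product: 5, 50, 350
N(V) = 350


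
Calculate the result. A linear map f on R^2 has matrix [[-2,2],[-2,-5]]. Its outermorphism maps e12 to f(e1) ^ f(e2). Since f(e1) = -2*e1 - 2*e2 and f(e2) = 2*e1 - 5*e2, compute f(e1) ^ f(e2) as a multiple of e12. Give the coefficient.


The outermorphism of a linear map f sends e1^e2 to f(e1)^f(e2).
f(e1) = -2*e1 - 2*e2
f(e2) = 2*e1 - 5*e2
f(e1) ^ f(e2) = (-2*e1 - 2*e2) ^ (2*e1 - 5*e2)
= (-2)*(-5)*e12 + (-2)*2*e21
= (10 - (-4))*e12
= 14*e12
Coefficient = 14


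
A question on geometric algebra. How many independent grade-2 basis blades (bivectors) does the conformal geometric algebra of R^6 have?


The conformal model of R^6 uses Cl(7,1) with m = 6 + 2 = 8 generators.
Number of grade-2 blades = C(m, 2) = C(8, 2)
= 8*7/2 = 28


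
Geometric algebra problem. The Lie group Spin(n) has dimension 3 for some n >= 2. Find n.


dim Spin(n) = dim so(n) = n(n-1)/2.
Solve n(n-1)/2 = 3, i.e. n^2 - n - 6 = 0.
Discriminant = 1 + 8*3 = 25
n = (1 + sqrt(25))/2 = (1 + 5)/2 = 3


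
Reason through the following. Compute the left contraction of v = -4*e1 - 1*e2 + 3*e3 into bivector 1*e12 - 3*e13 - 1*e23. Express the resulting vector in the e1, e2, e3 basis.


Left contraction v _| B = <vB>_1 (grade-1 part of the geometric product vB).
Using e1_|e12 = e2, e2_|e12 = -e1, e1_|e13 = e3, e3_|e13 = -e1, e2_|e23 = e3, e3_|e23 = -e2:
e1 coeff: -v2*b12 - v3*b13 = -(-1)*(1) - (3)*(-3) = 10
e2 coeff: v1*b12 - v3*b23 = (-4)*(1) - (3)*(-1) = -1
e3 coeff: v1*b13 + v2*b23 = (-4)*(-3) + (-1)*(-1) = 13
v _| B = 10*e1 - 1*e2 + 13*e3


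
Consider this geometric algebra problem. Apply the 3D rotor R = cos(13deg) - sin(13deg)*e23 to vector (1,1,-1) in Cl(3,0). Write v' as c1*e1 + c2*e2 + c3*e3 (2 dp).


Rotor R = cos(13deg) - sin(13deg)*e23
Rotation angle theta = 2 * 13 = 26 degrees in the e23 plane (e2 -> e3).
The component perpendicular to the plane (e1) is invariant: v'_1 = v1 = 1.00
cos(26deg) = 0.8988, sin(26deg) = 0.4384
v'_2 = v2*cos(theta) - v3*sin(theta) = 1*0.8988 - (-1)*0.4384 = 1.34
v'_3 = v2*sin(theta) + v3*cos(theta) = 1*0.4384 + (-1)*0.8988 = -0.46
v' = 1.00*e1 + 1.34*e2 - 0.46*e3


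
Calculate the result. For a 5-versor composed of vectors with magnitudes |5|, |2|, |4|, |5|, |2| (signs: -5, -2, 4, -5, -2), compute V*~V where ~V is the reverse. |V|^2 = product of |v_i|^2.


Each vector v_i has |v_i|^2 = s_i^2
Squared scales: (-5)^2 = 25, (-2)^2 = 4, 4^2 = 16, (-5)^2 = 25, (-2)^2 = 4
|V|^2 = 25 * 4 * 16 * 25 * 4
= 160000


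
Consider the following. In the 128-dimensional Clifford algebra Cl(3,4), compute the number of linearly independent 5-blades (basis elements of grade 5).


Number of grade-k basis blades in Cl(p,q) with n = p + q is C(n, k).
n = 3 + 4 = 7
C(7, 5) = 7! / (5! * 2!)
= 5040 / (120 * 2)
= 21


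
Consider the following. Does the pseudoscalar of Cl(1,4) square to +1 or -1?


The pseudoscalar I = e1...e_n (product of all n generators) of Cl(p,q) satisfies I^2 = (-1)^(q + n(n-1)/2).
p = 1, q = 4, n = p + q = 5
n(n-1)/2 = 5 * 4 / 2 = 10
Exponent = q + n(n-1)/2 = 4 + 10 = 14
I^2 = (-1)^14 = +1


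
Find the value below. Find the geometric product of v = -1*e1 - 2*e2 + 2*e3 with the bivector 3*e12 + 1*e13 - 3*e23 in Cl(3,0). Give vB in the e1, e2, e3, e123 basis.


vB has grade-1 (vector) and grade-3 (trivector) parts: vB = (v _| B) + (v ^ B).
Vector part <vB>_1:
  e1: -v2*b12 - v3*b13 = -(-2)*(3) - (2)*(1) = 4
  e2: v1*b12 - v3*b23 = (-1)*(3) - (2)*(-3) = 3
  e3: v1*b13 + v2*b23 = (-1)*(1) + (-2)*(-3) = 5
Trivector part <vB>_3:
  e123: v1*b23 - v2*b13 + v3*b12 = (-1)*(-3) - (-2)*(1) + (2)*(3) = 11
vB = 4*e1 + 3*e2 + 5*e3 + 11*e123


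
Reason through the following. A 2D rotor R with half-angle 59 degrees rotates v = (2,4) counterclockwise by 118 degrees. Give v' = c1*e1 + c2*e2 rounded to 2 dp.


Rotor R = cos(59deg) - sin(59deg)*e12
Rotation angle theta = 2 * 59 = 118 degrees
v' = R*v*~R rotates v by theta.
cos(118deg) = -0.4695, sin(118deg) = 0.8829
v'_1 = 2*cos(118deg) - 4*sin(118deg)
= 2*(-0.4695) - 4*0.8829
= -4.47
v'_2 = 2*sin(118deg) + 4*cos(118deg)
= 2*0.8829 + 4*(-0.4695)
= -0.11
v' = -4.47*e1 - 0.11*e2


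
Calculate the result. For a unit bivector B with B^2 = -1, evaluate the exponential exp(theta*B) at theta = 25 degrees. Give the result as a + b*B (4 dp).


For a unit bivector B with B^2 = -1, the exponential series gives
e^(theta*B) = cos(theta) + sin(theta)*B (the GA analogue of Euler's formula).
theta = 25 degrees = 0.436332 rad
cos(25 deg) = 0.9063
sin(25 deg) = 0.4226
exp(theta*B) = 0.9063 + 0.4226*B


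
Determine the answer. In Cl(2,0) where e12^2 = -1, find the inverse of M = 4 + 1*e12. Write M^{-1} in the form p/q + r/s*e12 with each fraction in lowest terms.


M = 4 + 1*e12, where e12^2 = -1.
Since M commutes with its reverse ~M = a - b*e12, M * ~M = a^2 - b^2*e12^2 = a^2 + b^2.
So M^{-1} = ~M / (a^2 + b^2) = (a - b*e12)/(a^2 + b^2).
a^2 + b^2 = 16 + 1 = 17
Scalar part = 4/17 = 4/17
Bivector coeff = -1/17 = -1/17
M^{-1} = 4/17 - 1/17*e12


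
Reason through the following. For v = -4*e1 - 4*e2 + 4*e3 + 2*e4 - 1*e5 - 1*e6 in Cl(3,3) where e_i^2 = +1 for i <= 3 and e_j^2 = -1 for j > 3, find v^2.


v^2 = sum of c_i^2 * e_i^2
Positive signature terms (e_i^2 = +1): (-4)^2 + (-4)^2 + 4^2 = 48
Negative signature terms (e_j^2 = -1): 2^2 + (-1)^2 + (-1)^2 = 6
v^2 = 48 - 6 = 42


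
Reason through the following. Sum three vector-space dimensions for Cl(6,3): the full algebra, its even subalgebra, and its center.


n = 6 + 3 = 9
Total dim = 2^9 = 512
Even subalgebra dim = 2^8 = 256
n is odd, so center dim = 2
Sum = 512 + 256 + 2 = 770


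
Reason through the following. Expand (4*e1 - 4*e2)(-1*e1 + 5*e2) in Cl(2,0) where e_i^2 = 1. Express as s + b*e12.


Expand: (4*e1 - 4*e2)(-1*e1 + 5*e2)
= 4*(-1)*e1e1 + 4*5*e1e2 + (-4)*(-1)*e2e1 + (-4)*5*e2e2
Using e1^2 = e2^2 = 1, e2e1 = -e1e2:
Scalar part s = 4*(-1) + (-4)*5 = -4 + (-20) = -24
Bivector part b = 4*5 - (-4)*(-1) = 20 - 4 = 16
uv = -24 + 16*e12


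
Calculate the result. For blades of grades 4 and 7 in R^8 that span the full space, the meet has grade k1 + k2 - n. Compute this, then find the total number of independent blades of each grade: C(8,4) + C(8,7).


Meet grade = grade(A) + grade(B) - n
= 4 + 7 - 8 = 3
C(8,4) = 70
C(8,7) = 8
dim_A + dim_B = 70 + 8 = 78


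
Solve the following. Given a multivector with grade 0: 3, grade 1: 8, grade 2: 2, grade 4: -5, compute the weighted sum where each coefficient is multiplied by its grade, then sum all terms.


Grade-weighted sum = sum of grade_k * coefficient_k
0*3 = 0
1*8 = 8
2*2 = 4
4*(-5) = -20
Total = 0 + 8 + 4 + (-20) = -8


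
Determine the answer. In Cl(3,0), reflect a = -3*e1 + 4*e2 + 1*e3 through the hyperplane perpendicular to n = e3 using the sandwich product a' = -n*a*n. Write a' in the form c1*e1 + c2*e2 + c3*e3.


Reflection formula: a' = -n*a*n, with n = e3 (unit vector, n^2 = 1).
For reflection through hyperplane perp to e3:
The component along e3 flips sign, others stay.
a = (-3, 4, 1)
a' = (-3, 4, -1)
a' = -3*e1 + 4*e2 - 1*e3


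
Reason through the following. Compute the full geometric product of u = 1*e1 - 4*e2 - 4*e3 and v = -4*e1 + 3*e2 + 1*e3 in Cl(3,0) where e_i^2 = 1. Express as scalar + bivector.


In Cl(3,0): e_i^2 = 1, e_ie_j = -e_je_i for i != j.
Scalar part = u . v = 1*(-4) + (-4)*3 + (-4)*1
= -4 + (-12) + (-4) = -20
e12 coeff = 1*3 - (-4)*(-4) = 3 - 16 = -13
e13 coeff = 1*1 - (-4)*(-4) = 1 - 16 = -15
e23 coeff = (-4)*1 - (-4)*3 = -4 - (-12) = 8
uv = -20 - 13*e12 - 15*e13 + 8*e23


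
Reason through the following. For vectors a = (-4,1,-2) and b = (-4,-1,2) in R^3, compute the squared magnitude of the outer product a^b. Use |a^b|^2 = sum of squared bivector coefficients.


a wedge b = (a1*b2 - a2*b1)*e12 + (a1*b3 - a3*b1)*e13 + (a2*b3 - a3*b2)*e23
e12 coeff: (-4)*(-1) - 1*(-4) = 4 - (-4) = 8
e13 coeff: (-4)*2 - (-2)*(-4) = -8 - 8 = -16
e23 coeff: 1*2 - (-2)*(-1) = 2 - 2 = 0
|a wedge b|^2 = 8^2 + (-16)^2 + 0^2
= 64 + 256 + 0
= 320


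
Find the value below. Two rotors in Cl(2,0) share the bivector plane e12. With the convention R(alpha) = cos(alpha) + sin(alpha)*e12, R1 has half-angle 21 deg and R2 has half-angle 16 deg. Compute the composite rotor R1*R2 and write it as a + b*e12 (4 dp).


Same-plane rotors commute and their half-angles add:
R1*R2 = cos(a1 + a2) + sin(a1 + a2)*e12.
a1 + a2 = 21 + 16 = 37 deg
cos(37 deg) = 0.7986
sin(37 deg) = 0.6018
R1*R2 = 0.7986 + 0.6018*e12


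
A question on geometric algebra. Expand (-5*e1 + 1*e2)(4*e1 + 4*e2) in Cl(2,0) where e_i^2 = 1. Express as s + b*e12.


Expand: (-5*e1 + 1*e2)(4*e1 + 4*e2)
= (-5)*4*e1e1 + (-5)*4*e1e2 + 1*4*e2e1 + 1*4*e2e2
Using e1^2 = e2^2 = 1, e2e1 = -e1e2:
Scalar part s = (-5)*4 + 1*4 = -20 + 4 = -16
Bivector part b = (-5)*4 - 1*4 = -20 - 4 = -24
uv = -16 - 24*e12


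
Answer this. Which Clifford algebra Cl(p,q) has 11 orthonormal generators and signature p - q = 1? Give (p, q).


We need p + q = 11 and p - q = 1.
Adding: 2p = 11 + 1 = 12, so p = 6.
Then q = 11 - 6 = 5.
(p, q) = (6, 5)


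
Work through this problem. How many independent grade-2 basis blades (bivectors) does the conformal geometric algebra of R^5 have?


The conformal model of R^5 uses Cl(6,1) with m = 5 + 2 = 7 generators.
Number of grade-2 blades = C(m, 2) = C(7, 2)
= 7*6/2 = 21


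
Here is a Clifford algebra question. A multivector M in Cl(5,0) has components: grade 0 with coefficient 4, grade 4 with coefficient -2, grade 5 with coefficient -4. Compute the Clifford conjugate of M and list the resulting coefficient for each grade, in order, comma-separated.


Clifford conjugate sign for grade k: (-1)^(k(k+1)/2)
Grade 0: (-1)^(0*1/2) = (-1)^0 = 1, coeff 4 -> 4
Grade 4: (-1)^(4*5/2) = (-1)^10 = 1, coeff -2 -> -2
Grade 5: (-1)^(5*6/2) = (-1)^15 = -1, coeff -4 -> 4
Conjugated coefficients: 4, -2, 4


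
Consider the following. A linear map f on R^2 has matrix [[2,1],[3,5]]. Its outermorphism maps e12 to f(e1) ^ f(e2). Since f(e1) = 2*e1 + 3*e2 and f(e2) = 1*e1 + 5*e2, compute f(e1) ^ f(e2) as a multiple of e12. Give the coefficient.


The outermorphism of a linear map f sends e1^e2 to f(e1)^f(e2).
f(e1) = 2*e1 + 3*e2
f(e2) = 1*e1 + 5*e2
f(e1) ^ f(e2) = (2*e1 + 3*e2) ^ (1*e1 + 5*e2)
= 2*5*e12 + 3*1*e21
= (10 - 3)*e12
= 7*e12
Coefficient = 7


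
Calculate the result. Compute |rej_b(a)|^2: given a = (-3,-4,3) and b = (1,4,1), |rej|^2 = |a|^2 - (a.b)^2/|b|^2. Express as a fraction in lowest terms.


|a|^2 = (-3)^2 + (-4)^2 + 3^2 = 34
|b|^2 = 1^2 + 4^2 + 1^2 = 18
a . b = (-3)*1 + (-4)*4 + 3*1 = -16
(a.b)^2 = (-16)^2 = 256
|rej|^2 = 34 - 256/18
= (612 - 256)/18
= 356/18
In lowest terms: 178/9


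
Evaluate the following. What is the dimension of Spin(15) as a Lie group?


Spin(n) double-covers SO(n); both have Lie algebra so(n) of dimension n(n-1)/2.
n = 15
n(n-1) = 15 * 14 = 210
dim Spin(15) = 210/2 = 105


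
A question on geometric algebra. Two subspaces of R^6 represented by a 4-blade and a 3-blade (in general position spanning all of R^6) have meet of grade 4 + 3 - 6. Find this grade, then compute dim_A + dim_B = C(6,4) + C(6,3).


Meet grade = grade(A) + grade(B) - n
= 4 + 3 - 6 = 1
C(6,4) = 15
C(6,3) = 20
dim_A + dim_B = 15 + 20 = 35


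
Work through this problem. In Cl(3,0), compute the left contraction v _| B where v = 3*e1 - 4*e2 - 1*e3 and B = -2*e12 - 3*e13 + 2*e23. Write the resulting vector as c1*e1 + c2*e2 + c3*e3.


Left contraction v _| B = <vB>_1 (grade-1 part of the geometric product vB).
Using e1_|e12 = e2, e2_|e12 = -e1, e1_|e13 = e3, e3_|e13 = -e1, e2_|e23 = e3, e3_|e23 = -e2:
e1 coeff: -v2*b12 - v3*b13 = -(-4)*(-2) - (-1)*(-3) = -11
e2 coeff: v1*b12 - v3*b23 = (3)*(-2) - (-1)*(2) = -4
e3 coeff: v1*b13 + v2*b23 = (3)*(-3) + (-4)*(2) = -17
v _| B = -11*e1 - 4*e2 - 17*e3


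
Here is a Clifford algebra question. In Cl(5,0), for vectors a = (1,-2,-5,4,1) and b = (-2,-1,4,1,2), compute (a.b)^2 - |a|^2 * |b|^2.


a . b = 1*(-2) + (-2)*(-1) + (-5)*4 + 4*1 + 1*2
= -2 + 2 + (-20) + 4 + 2 = -14
|a|^2 = 1^2 + (-2)^2 + (-5)^2 + 4^2 + 1^2 = 47
|b|^2 = (-2)^2 + (-1)^2 + 4^2 + 1^2 + 2^2 = 26
(a.b)^2 = (-14)^2 = 196
|a|^2 * |b|^2 = 47 * 26 = 1222
Result = 196 - 1222 = -1026


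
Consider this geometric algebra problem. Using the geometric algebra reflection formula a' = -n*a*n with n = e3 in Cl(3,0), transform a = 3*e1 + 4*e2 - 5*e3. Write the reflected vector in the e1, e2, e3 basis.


Reflection formula: a' = -n*a*n, with n = e3 (unit vector, n^2 = 1).
For reflection through hyperplane perp to e3:
The component along e3 flips sign, others stay.
a = (3, 4, -5)
a' = (3, 4, 5)
a' = 3*e1 + 4*e2 + 5*e3


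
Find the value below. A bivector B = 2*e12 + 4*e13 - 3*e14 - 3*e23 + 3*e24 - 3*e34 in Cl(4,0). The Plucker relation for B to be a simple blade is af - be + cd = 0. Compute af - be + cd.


Plucker relation: af - be + cd
a*f = 2*(-3) = -6
b*e = 4*3 = 12
c*d = (-3)*(-3) = 9
af - be + cd = -6 - 12 + 9
= -9


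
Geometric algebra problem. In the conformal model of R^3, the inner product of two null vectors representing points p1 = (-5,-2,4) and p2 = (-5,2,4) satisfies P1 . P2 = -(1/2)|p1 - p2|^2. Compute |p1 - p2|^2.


p1 - p2 = (0, -4, 0)
|p1 - p2|^2 = 0^2 + (-4)^2 + 0^2
= 0 + 16 + 0
= 16


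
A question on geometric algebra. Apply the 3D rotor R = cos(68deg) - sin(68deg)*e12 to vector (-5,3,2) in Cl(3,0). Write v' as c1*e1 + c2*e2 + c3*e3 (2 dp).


Rotor R = cos(68deg) - sin(68deg)*e12
Rotation angle theta = 2 * 68 = 136 degrees in the e12 plane (e1 -> e2).
The component perpendicular to the plane (e3) is invariant: v'_3 = v3 = 2.00
cos(136deg) = -0.7193, sin(136deg) = 0.6947
v'_1 = v1*cos(theta) - v2*sin(theta) = -5*(-0.7193) - 3*0.6947 = 1.51
v'_2 = v1*sin(theta) + v2*cos(theta) = -5*0.6947 + 3*(-0.7193) = -5.63
v' = 1.51*e1 - 5.63*e2 + 2.00*e3


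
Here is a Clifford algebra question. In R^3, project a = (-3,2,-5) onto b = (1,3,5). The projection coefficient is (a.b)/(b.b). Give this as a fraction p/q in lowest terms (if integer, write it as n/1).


Projection coefficient = (a . b) / (b . b)
a . b = (-3)*1 + 2*3 + (-5)*5
= -3 + 6 + (-25) = -22
b . b = 1^2 + 3^2 + 5^2
= 1 + 9 + 25 = 35
Coefficient = -22/35
In lowest terms: -22/35


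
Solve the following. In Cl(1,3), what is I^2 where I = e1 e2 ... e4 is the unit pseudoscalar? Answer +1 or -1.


The pseudoscalar I = e1...e_n (product of all n generators) of Cl(p,q) satisfies I^2 = (-1)^(q + n(n-1)/2).
p = 1, q = 3, n = p + q = 4
n(n-1)/2 = 4 * 3 / 2 = 6
Exponent = q + n(n-1)/2 = 3 + 6 = 9
I^2 = (-1)^9 = -1


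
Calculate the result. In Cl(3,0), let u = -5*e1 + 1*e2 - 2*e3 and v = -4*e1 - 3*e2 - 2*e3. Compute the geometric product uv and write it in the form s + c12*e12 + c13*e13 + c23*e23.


In Cl(3,0): e_i^2 = 1, e_ie_j = -e_je_i for i != j.
Scalar part = u . v = (-5)*(-4) + 1*(-3) + (-2)*(-2)
= 20 + (-3) + 4 = 21
e12 coeff = (-5)*(-3) - 1*(-4) = 15 - (-4) = 19
e13 coeff = (-5)*(-2) - (-2)*(-4) = 10 - 8 = 2
e23 coeff = 1*(-2) - (-2)*(-3) = -2 - 6 = -8
uv = 21 + 19*e12 + 2*e13 - 8*e23


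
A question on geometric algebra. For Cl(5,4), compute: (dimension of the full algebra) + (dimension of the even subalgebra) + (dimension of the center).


n = 5 + 4 = 9
Total dim = 2^9 = 512
Even subalgebra dim = 2^8 = 256
n is odd, so center dim = 2
Sum = 512 + 256 + 2 = 770


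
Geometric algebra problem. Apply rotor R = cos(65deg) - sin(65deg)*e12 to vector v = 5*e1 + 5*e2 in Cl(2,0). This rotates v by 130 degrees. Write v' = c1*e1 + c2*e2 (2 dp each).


Rotor R = cos(65deg) - sin(65deg)*e12
Rotation angle theta = 2 * 65 = 130 degrees
v' = R*v*~R rotates v by theta.
cos(130deg) = -0.6428, sin(130deg) = 0.7660
v'_1 = 5*cos(130deg) - 5*sin(130deg)
= 5*(-0.6428) - 5*0.7660
= -7.04
v'_2 = 5*sin(130deg) + 5*cos(130deg)
= 5*0.7660 + 5*(-0.6428)
= 0.62
v' = -7.04*e1 + 0.62*e2


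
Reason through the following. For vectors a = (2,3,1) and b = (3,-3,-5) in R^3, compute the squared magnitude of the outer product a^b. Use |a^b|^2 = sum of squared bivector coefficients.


a wedge b = (a1*b2 - a2*b1)*e12 + (a1*b3 - a3*b1)*e13 + (a2*b3 - a3*b2)*e23
e12 coeff: 2*(-3) - 3*3 = -6 - 9 = -15
e13 coeff: 2*(-5) - 1*3 = -10 - 3 = -13
e23 coeff: 3*(-5) - 1*(-3) = -15 - (-3) = -12
|a wedge b|^2 = (-15)^2 + (-13)^2 + (-12)^2
= 225 + 169 + 144
= 538


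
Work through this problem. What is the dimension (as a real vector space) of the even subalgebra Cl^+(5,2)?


Even subalgebra dimension = 2^(n-1)
n = 5 + 2 = 7
2^(7 - 1) = 2^6 = 64
Verification: sum of C(7,k) for even k = 1 + 21 + 35 + 7 = 64
Result = 64


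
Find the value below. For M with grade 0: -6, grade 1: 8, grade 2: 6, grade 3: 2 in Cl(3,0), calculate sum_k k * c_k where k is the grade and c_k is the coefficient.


Grade-weighted sum = sum of grade_k * coefficient_k
0*(-6) = 0
1*8 = 8
2*6 = 12
3*2 = 6
Total = 0 + 8 + 12 + 6 = 26


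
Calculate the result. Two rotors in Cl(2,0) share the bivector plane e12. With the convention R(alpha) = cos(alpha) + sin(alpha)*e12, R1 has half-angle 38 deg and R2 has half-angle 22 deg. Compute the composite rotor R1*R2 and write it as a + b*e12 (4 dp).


Same-plane rotors commute and their half-angles add:
R1*R2 = cos(a1 + a2) + sin(a1 + a2)*e12.
a1 + a2 = 38 + 22 = 60 deg
cos(60 deg) = 0.5000
sin(60 deg) = 0.8660
R1*R2 = 0.5000 + 0.8660*e12


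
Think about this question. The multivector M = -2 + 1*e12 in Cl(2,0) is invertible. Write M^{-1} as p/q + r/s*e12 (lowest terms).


M = -2 + 1*e12, where e12^2 = -1.
Since M commutes with its reverse ~M = a - b*e12, M * ~M = a^2 - b^2*e12^2 = a^2 + b^2.
So M^{-1} = ~M / (a^2 + b^2) = (a - b*e12)/(a^2 + b^2).
a^2 + b^2 = 4 + 1 = 5
Scalar part = -2/5 = -2/5
Bivector coeff = -1/5 = -1/5
M^{-1} = -2/5 - 1/5*e12


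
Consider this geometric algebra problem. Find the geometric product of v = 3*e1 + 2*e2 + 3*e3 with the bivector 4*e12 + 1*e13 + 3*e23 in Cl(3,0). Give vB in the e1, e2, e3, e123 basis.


vB has grade-1 (vector) and grade-3 (trivector) parts: vB = (v _| B) + (v ^ B).
Vector part <vB>_1:
  e1: -v2*b12 - v3*b13 = -(2)*(4) - (3)*(1) = -11
  e2: v1*b12 - v3*b23 = (3)*(4) - (3)*(3) = 3
  e3: v1*b13 + v2*b23 = (3)*(1) + (2)*(3) = 9
Trivector part <vB>_3:
  e123: v1*b23 - v2*b13 + v3*b12 = (3)*(3) - (2)*(1) + (3)*(4) = 19
vB = -11*e1 + 3*e2 + 9*e3 + 19*e123


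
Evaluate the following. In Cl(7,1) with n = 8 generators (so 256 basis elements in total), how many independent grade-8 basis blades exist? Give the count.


Number of grade-k basis blades in Cl(p,q) with n = p + q is C(n, k).
n = 7 + 1 = 8
C(8, 8) = 8! / (8! * 0!)
= 40320 / (40320 * 1)
= 1


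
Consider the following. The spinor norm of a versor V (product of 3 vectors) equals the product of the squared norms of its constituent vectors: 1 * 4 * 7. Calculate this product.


Spinor norm N(V) = |v1|^2 * |v2|^2 * ... * |v3|^2
= 1 * 4 * 7
Running product: 1, 4, 28
N(V) = 28


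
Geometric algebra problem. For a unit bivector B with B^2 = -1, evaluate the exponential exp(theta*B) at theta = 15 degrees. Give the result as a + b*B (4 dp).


For a unit bivector B with B^2 = -1, the exponential series gives
e^(theta*B) = cos(theta) + sin(theta)*B (the GA analogue of Euler's formula).
theta = 15 degrees = 0.261799 rad
cos(15 deg) = 0.9659
sin(15 deg) = 0.2588
exp(theta*B) = 0.9659 + 0.2588*B


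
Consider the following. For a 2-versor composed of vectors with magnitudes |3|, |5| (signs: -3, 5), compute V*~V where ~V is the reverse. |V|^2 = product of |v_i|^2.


Each vector v_i has |v_i|^2 = s_i^2
Squared scales: (-3)^2 = 9, 5^2 = 25
|V|^2 = 9 * 25
= 225


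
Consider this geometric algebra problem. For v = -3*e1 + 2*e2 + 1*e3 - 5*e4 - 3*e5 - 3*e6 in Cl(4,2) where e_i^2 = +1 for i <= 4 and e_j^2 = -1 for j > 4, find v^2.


v^2 = sum of c_i^2 * e_i^2
Positive signature terms (e_i^2 = +1): (-3)^2 + 2^2 + 1^2 + (-5)^2 = 39
Negative signature terms (e_j^2 = -1): (-3)^2 + (-3)^2 = 18
v^2 = 39 - 18 = 21


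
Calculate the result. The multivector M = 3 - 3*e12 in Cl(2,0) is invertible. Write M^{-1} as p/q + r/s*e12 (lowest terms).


M = 3 - 3*e12, where e12^2 = -1.
Since M commutes with its reverse ~M = a - b*e12, M * ~M = a^2 - b^2*e12^2 = a^2 + b^2.
So M^{-1} = ~M / (a^2 + b^2) = (a - b*e12)/(a^2 + b^2).
a^2 + b^2 = 9 + 9 = 18
Scalar part = 3/18 = 1/6
Bivector coeff = 3/18 = 1/6
M^{-1} = 1/6 + 1/6*e12


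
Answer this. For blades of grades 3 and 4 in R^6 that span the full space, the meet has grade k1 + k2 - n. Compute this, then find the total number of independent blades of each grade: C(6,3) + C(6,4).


Meet grade = grade(A) + grade(B) - n
= 3 + 4 - 6 = 1
C(6,3) = 20
C(6,4) = 15
dim_A + dim_B = 20 + 15 = 35


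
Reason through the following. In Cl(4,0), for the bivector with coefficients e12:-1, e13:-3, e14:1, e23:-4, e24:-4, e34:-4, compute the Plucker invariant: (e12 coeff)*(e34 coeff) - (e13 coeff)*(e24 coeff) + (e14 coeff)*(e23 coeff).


Plucker relation: af - be + cd
a*f = (-1)*(-4) = 4
b*e = (-3)*(-4) = 12
c*d = 1*(-4) = -4
af - be + cd = 4 - 12 + (-4)
= -12


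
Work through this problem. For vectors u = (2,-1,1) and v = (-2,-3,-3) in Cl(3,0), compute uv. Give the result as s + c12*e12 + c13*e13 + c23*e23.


In Cl(3,0): e_i^2 = 1, e_ie_j = -e_je_i for i != j.
Scalar part = u . v = 2*(-2) + (-1)*(-3) + 1*(-3)
= -4 + 3 + (-3) = -4
e12 coeff = 2*(-3) - (-1)*(-2) = -6 - 2 = -8
e13 coeff = 2*(-3) - 1*(-2) = -6 - (-2) = -4
e23 coeff = (-1)*(-3) - 1*(-3) = 3 - (-3) = 6
uv = -4 - 8*e12 - 4*e13 + 6*e23


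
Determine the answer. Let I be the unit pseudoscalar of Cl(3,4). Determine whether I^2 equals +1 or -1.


The pseudoscalar I = e1...e_n (product of all n generators) of Cl(p,q) satisfies I^2 = (-1)^(q + n(n-1)/2).
p = 3, q = 4, n = p + q = 7
n(n-1)/2 = 7 * 6 / 2 = 21
Exponent = q + n(n-1)/2 = 4 + 21 = 25
I^2 = (-1)^25 = -1


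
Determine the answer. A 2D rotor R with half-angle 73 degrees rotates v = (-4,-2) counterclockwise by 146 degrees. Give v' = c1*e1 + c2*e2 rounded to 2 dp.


Rotor R = cos(73deg) - sin(73deg)*e12
Rotation angle theta = 2 * 73 = 146 degrees
v' = R*v*~R rotates v by theta.
cos(146deg) = -0.8290, sin(146deg) = 0.5592
v'_1 = -4*cos(146deg) - (-2)*sin(146deg)
= -4*(-0.8290) - (-2)*0.5592
= 4.43
v'_2 = -4*sin(146deg) + (-2)*cos(146deg)
= -4*0.5592 + (-2)*(-0.8290)
= -0.58
v' = 4.43*e1 - 0.58*e2


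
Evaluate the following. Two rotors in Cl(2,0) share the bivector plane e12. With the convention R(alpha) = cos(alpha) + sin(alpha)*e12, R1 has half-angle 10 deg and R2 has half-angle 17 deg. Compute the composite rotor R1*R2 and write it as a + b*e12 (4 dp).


Same-plane rotors commute and their half-angles add:
R1*R2 = cos(a1 + a2) + sin(a1 + a2)*e12.
a1 + a2 = 10 + 17 = 27 deg
cos(27 deg) = 0.8910
sin(27 deg) = 0.4540
R1*R2 = 0.8910 + 0.4540*e12


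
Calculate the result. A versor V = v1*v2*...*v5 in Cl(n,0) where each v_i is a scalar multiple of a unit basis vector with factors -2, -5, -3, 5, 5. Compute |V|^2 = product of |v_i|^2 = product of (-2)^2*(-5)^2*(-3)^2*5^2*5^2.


Each vector v_i has |v_i|^2 = s_i^2
Squared scales: (-2)^2 = 4, (-5)^2 = 25, (-3)^2 = 9, 5^2 = 25, 5^2 = 25
|V|^2 = 4 * 25 * 9 * 25 * 25
= 562500


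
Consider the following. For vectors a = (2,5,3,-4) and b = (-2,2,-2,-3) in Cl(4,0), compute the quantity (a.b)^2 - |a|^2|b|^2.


a . b = 2*(-2) + 5*2 + 3*(-2) + (-4)*(-3)
= -4 + 10 + (-6) + 12 = 12
|a|^2 = 2^2 + 5^2 + 3^2 + (-4)^2 = 54
|b|^2 = (-2)^2 + 2^2 + (-2)^2 + (-3)^2 = 21
(a.b)^2 = 12^2 = 144
|a|^2 * |b|^2 = 54 * 21 = 1134
Result = 144 - 1134 = -990


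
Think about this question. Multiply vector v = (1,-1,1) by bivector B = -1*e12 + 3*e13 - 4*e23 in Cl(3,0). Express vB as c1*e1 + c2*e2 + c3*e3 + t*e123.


vB has grade-1 (vector) and grade-3 (trivector) parts: vB = (v _| B) + (v ^ B).
Vector part <vB>_1:
  e1: -v2*b12 - v3*b13 = -(-1)*(-1) - (1)*(3) = -4
  e2: v1*b12 - v3*b23 = (1)*(-1) - (1)*(-4) = 3
  e3: v1*b13 + v2*b23 = (1)*(3) + (-1)*(-4) = 7
Trivector part <vB>_3:
  e123: v1*b23 - v2*b13 + v3*b12 = (1)*(-4) - (-1)*(3) + (1)*(-1) = -2
vB = -4*e1 + 3*e2 + 7*e3 - 2*e123


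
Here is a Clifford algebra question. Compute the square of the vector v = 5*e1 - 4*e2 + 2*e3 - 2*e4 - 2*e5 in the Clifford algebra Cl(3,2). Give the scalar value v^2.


v^2 = sum of c_i^2 * e_i^2
Positive signature terms (e_i^2 = +1): 5^2 + (-4)^2 + 2^2 = 45
Negative signature terms (e_j^2 = -1): (-2)^2 + (-2)^2 = 8
v^2 = 45 - 8 = 37


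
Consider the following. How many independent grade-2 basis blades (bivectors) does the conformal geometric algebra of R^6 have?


The conformal model of R^6 uses Cl(7,1) with m = 6 + 2 = 8 generators.
Number of grade-2 blades = C(m, 2) = C(8, 2)
= 8*7/2 = 28


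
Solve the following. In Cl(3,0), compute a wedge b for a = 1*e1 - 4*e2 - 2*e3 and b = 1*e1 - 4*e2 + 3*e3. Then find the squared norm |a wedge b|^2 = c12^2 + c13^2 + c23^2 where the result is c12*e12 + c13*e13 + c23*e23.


a wedge b = (a1*b2 - a2*b1)*e12 + (a1*b3 - a3*b1)*e13 + (a2*b3 - a3*b2)*e23
e12 coeff: 1*(-4) - (-4)*1 = -4 - (-4) = 0
e13 coeff: 1*3 - (-2)*1 = 3 - (-2) = 5
e23 coeff: (-4)*3 - (-2)*(-4) = -12 - 8 = -20
|a wedge b|^2 = 0^2 + 5^2 + (-20)^2
= 0 + 25 + 400
= 425


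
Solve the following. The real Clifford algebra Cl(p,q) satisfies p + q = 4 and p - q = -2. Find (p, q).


We need p + q = 4 and p - q = -2.
Adding: 2p = 4 + (-2) = 2, so p = 1.
Then q = 4 - 1 = 3.
(p, q) = (1, 3)


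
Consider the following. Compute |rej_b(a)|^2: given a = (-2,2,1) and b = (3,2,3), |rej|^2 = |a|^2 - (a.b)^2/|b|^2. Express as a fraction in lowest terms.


|a|^2 = (-2)^2 + 2^2 + 1^2 = 9
|b|^2 = 3^2 + 2^2 + 3^2 = 22
a . b = (-2)*3 + 2*2 + 1*3 = 1
(a.b)^2 = 1^2 = 1
|rej|^2 = 9 - 1/22
= (198 - 1)/22
= 197/22
In lowest terms: 197/22


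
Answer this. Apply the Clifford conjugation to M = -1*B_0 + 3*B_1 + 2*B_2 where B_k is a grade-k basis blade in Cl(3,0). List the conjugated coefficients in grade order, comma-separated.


Clifford conjugate sign for grade k: (-1)^(k(k+1)/2)
Grade 0: (-1)^(0*1/2) = (-1)^0 = 1, coeff -1 -> -1
Grade 1: (-1)^(1*2/2) = (-1)^1 = -1, coeff 3 -> -3
Grade 2: (-1)^(2*3/2) = (-1)^3 = -1, coeff 2 -> -2
Conjugated coefficients: -1, -3, -2


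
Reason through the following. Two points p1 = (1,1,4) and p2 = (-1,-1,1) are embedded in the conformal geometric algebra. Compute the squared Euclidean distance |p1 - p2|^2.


p1 - p2 = (2, 2, 3)
|p1 - p2|^2 = 2^2 + 2^2 + 3^2
= 4 + 4 + 9
= 17


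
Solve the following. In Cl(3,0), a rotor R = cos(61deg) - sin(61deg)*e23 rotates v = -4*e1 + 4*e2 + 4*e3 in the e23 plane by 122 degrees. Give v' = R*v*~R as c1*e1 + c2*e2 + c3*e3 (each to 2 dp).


Rotor R = cos(61deg) - sin(61deg)*e23
Rotation angle theta = 2 * 61 = 122 degrees in the e23 plane (e2 -> e3).
The component perpendicular to the plane (e1) is invariant: v'_1 = v1 = -4.00
cos(122deg) = -0.5299, sin(122deg) = 0.8480
v'_2 = v2*cos(theta) - v3*sin(theta) = 4*(-0.5299) - 4*0.8480 = -5.51
v'_3 = v2*sin(theta) + v3*cos(theta) = 4*0.8480 + 4*(-0.5299) = 1.27
v' = -4.00*e1 - 5.51*e2 + 1.27*e3


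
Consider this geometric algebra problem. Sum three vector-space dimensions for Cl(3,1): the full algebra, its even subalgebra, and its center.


n = 3 + 1 = 4
Total dim = 2^4 = 16
Even subalgebra dim = 2^3 = 8
n is even, so center dim = 1
Sum = 16 + 8 + 1 = 25


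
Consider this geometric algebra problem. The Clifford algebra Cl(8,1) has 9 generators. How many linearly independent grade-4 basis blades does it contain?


Number of grade-k basis blades in Cl(p,q) with n = p + q is C(n, k).
n = 8 + 1 = 9
C(9, 4) = 9! / (4! * 5!)
= 362880 / (24 * 120)
= 126


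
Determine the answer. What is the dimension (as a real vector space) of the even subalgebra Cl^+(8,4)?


Even subalgebra dimension = 2^(n-1)
n = 8 + 4 = 12
2^(12 - 1) = 2^11 = 2048
Verification: sum of C(12,k) for even k = 1 + 66 + 495 + 924 + 495 + 66 + 1 = 2048
Result = 2048


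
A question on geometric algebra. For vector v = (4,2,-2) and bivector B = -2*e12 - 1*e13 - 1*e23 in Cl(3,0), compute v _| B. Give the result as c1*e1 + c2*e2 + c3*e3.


Left contraction v _| B = <vB>_1 (grade-1 part of the geometric product vB).
Using e1_|e12 = e2, e2_|e12 = -e1, e1_|e13 = e3, e3_|e13 = -e1, e2_|e23 = e3, e3_|e23 = -e2:
e1 coeff: -v2*b12 - v3*b13 = -(2)*(-2) - (-2)*(-1) = 2
e2 coeff: v1*b12 - v3*b23 = (4)*(-2) - (-2)*(-1) = -10
e3 coeff: v1*b13 + v2*b23 = (4)*(-1) + (2)*(-1) = -6
v _| B = 2*e1 - 10*e2 - 6*e3


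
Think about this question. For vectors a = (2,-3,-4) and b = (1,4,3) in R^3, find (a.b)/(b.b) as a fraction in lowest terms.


Projection coefficient = (a . b) / (b . b)
a . b = 2*1 + (-3)*4 + (-4)*3
= 2 + (-12) + (-12) = -22
b . b = 1^2 + 4^2 + 3^2
= 1 + 16 + 9 = 26
Coefficient = -22/26
In lowest terms: -11/13


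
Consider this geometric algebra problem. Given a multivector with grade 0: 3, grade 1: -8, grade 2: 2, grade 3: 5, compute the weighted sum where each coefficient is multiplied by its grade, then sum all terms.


Grade-weighted sum = sum of grade_k * coefficient_k
0*3 = 0
1*(-8) = -8
2*2 = 4
3*5 = 15
Total = 0 + (-8) + 4 + 15 = 11
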